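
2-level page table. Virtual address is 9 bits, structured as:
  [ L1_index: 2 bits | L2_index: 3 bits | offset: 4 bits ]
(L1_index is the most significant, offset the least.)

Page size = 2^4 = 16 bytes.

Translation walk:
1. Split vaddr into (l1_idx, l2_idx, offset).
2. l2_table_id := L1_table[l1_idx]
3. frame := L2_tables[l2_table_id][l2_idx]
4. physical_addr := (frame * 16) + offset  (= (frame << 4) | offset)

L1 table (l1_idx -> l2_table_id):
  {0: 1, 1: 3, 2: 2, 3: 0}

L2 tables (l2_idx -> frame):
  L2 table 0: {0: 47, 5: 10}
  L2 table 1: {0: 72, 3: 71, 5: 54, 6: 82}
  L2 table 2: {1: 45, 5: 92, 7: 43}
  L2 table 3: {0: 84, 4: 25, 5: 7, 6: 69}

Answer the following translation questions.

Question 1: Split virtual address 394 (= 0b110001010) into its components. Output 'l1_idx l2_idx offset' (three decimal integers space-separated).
vaddr = 394 = 0b110001010
  top 2 bits -> l1_idx = 3
  next 3 bits -> l2_idx = 0
  bottom 4 bits -> offset = 10

Answer: 3 0 10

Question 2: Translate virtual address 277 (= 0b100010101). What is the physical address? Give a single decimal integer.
vaddr = 277 = 0b100010101
Split: l1_idx=2, l2_idx=1, offset=5
L1[2] = 2
L2[2][1] = 45
paddr = 45 * 16 + 5 = 725

Answer: 725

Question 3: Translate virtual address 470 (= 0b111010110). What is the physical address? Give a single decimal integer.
Answer: 166

Derivation:
vaddr = 470 = 0b111010110
Split: l1_idx=3, l2_idx=5, offset=6
L1[3] = 0
L2[0][5] = 10
paddr = 10 * 16 + 6 = 166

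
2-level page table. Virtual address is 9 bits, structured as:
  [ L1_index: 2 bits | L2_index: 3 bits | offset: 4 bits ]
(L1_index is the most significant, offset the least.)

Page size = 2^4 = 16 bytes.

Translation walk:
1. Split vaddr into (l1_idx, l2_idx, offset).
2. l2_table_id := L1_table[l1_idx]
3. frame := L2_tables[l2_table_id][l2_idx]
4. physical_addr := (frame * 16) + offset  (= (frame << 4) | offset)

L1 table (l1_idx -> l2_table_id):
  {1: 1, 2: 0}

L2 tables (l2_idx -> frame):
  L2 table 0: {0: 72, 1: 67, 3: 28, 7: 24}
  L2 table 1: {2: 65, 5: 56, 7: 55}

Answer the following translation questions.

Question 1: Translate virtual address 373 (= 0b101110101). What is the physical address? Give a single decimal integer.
vaddr = 373 = 0b101110101
Split: l1_idx=2, l2_idx=7, offset=5
L1[2] = 0
L2[0][7] = 24
paddr = 24 * 16 + 5 = 389

Answer: 389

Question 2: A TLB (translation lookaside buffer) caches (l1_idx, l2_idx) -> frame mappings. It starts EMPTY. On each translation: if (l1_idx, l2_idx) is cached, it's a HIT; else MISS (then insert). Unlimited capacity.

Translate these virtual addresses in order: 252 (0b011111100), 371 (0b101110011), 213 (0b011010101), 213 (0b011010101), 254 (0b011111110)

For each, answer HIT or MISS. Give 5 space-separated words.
Answer: MISS MISS MISS HIT HIT

Derivation:
vaddr=252: (1,7) not in TLB -> MISS, insert
vaddr=371: (2,7) not in TLB -> MISS, insert
vaddr=213: (1,5) not in TLB -> MISS, insert
vaddr=213: (1,5) in TLB -> HIT
vaddr=254: (1,7) in TLB -> HIT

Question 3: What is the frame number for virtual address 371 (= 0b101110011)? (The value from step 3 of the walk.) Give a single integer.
vaddr = 371: l1_idx=2, l2_idx=7
L1[2] = 0; L2[0][7] = 24

Answer: 24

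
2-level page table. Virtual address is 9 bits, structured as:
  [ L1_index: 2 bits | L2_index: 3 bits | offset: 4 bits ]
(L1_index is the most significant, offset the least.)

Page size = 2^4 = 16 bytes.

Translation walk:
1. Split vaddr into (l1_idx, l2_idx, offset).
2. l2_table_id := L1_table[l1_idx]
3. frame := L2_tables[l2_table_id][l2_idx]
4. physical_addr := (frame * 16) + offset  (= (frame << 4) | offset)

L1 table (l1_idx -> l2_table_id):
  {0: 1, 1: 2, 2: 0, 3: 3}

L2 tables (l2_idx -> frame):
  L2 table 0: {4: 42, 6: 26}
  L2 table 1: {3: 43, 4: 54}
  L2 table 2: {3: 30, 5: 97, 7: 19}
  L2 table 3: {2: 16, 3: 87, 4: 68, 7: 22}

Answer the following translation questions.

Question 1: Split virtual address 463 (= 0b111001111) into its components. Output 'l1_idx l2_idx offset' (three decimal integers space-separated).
Answer: 3 4 15

Derivation:
vaddr = 463 = 0b111001111
  top 2 bits -> l1_idx = 3
  next 3 bits -> l2_idx = 4
  bottom 4 bits -> offset = 15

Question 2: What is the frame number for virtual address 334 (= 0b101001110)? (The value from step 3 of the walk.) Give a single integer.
Answer: 42

Derivation:
vaddr = 334: l1_idx=2, l2_idx=4
L1[2] = 0; L2[0][4] = 42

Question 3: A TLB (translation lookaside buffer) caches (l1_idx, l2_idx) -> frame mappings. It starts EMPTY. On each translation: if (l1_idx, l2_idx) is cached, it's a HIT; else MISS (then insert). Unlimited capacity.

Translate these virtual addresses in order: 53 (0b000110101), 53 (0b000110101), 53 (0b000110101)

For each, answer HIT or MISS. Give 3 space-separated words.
vaddr=53: (0,3) not in TLB -> MISS, insert
vaddr=53: (0,3) in TLB -> HIT
vaddr=53: (0,3) in TLB -> HIT

Answer: MISS HIT HIT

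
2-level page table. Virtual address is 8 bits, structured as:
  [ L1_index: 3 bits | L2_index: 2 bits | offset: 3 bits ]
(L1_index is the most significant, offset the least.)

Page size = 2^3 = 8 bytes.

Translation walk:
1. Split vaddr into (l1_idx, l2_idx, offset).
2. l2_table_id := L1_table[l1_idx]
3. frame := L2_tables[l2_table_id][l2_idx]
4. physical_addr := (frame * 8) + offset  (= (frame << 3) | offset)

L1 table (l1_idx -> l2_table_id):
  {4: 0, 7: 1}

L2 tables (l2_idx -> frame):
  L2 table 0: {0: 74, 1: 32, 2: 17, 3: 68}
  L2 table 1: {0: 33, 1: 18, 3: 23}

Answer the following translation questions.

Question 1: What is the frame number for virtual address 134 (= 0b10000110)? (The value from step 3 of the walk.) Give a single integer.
Answer: 74

Derivation:
vaddr = 134: l1_idx=4, l2_idx=0
L1[4] = 0; L2[0][0] = 74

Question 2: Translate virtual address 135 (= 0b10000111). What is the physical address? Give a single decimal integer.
Answer: 599

Derivation:
vaddr = 135 = 0b10000111
Split: l1_idx=4, l2_idx=0, offset=7
L1[4] = 0
L2[0][0] = 74
paddr = 74 * 8 + 7 = 599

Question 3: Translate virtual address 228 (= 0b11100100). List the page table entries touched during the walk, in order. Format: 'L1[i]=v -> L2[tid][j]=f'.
Answer: L1[7]=1 -> L2[1][0]=33

Derivation:
vaddr = 228 = 0b11100100
Split: l1_idx=7, l2_idx=0, offset=4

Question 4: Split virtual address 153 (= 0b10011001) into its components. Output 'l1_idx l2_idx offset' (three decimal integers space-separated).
Answer: 4 3 1

Derivation:
vaddr = 153 = 0b10011001
  top 3 bits -> l1_idx = 4
  next 2 bits -> l2_idx = 3
  bottom 3 bits -> offset = 1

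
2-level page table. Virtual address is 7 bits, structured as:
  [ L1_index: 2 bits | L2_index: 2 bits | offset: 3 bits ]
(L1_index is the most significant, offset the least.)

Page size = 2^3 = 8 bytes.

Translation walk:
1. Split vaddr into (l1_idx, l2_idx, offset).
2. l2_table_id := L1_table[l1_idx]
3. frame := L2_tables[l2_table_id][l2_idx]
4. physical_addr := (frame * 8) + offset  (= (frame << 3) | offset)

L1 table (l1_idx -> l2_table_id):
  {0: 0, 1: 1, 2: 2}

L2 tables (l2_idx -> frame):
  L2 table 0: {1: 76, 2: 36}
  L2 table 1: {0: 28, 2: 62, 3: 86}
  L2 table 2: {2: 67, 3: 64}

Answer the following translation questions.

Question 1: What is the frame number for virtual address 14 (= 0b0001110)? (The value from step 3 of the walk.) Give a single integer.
vaddr = 14: l1_idx=0, l2_idx=1
L1[0] = 0; L2[0][1] = 76

Answer: 76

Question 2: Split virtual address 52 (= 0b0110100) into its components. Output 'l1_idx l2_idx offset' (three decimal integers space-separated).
vaddr = 52 = 0b0110100
  top 2 bits -> l1_idx = 1
  next 2 bits -> l2_idx = 2
  bottom 3 bits -> offset = 4

Answer: 1 2 4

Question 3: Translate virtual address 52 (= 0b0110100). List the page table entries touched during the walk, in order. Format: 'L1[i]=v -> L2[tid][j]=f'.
Answer: L1[1]=1 -> L2[1][2]=62

Derivation:
vaddr = 52 = 0b0110100
Split: l1_idx=1, l2_idx=2, offset=4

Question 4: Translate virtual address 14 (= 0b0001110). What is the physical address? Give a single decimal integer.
vaddr = 14 = 0b0001110
Split: l1_idx=0, l2_idx=1, offset=6
L1[0] = 0
L2[0][1] = 76
paddr = 76 * 8 + 6 = 614

Answer: 614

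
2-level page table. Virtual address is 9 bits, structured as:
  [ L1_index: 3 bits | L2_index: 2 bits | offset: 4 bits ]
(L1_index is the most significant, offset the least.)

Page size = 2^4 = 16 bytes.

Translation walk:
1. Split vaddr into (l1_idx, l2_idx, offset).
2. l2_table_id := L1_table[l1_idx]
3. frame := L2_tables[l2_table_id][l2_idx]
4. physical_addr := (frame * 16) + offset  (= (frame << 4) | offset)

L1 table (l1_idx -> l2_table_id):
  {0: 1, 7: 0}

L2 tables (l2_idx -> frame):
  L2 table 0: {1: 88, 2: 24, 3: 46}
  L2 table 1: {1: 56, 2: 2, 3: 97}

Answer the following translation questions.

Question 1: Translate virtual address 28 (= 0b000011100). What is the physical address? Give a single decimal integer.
Answer: 908

Derivation:
vaddr = 28 = 0b000011100
Split: l1_idx=0, l2_idx=1, offset=12
L1[0] = 1
L2[1][1] = 56
paddr = 56 * 16 + 12 = 908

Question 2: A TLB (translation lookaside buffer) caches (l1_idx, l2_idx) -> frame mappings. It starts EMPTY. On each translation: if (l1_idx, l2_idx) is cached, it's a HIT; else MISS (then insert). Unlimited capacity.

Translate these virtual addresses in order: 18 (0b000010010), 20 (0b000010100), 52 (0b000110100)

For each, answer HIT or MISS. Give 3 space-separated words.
Answer: MISS HIT MISS

Derivation:
vaddr=18: (0,1) not in TLB -> MISS, insert
vaddr=20: (0,1) in TLB -> HIT
vaddr=52: (0,3) not in TLB -> MISS, insert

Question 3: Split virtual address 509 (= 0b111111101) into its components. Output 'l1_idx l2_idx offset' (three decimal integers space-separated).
vaddr = 509 = 0b111111101
  top 3 bits -> l1_idx = 7
  next 2 bits -> l2_idx = 3
  bottom 4 bits -> offset = 13

Answer: 7 3 13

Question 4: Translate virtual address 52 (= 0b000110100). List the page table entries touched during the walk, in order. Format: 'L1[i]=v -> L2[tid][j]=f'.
vaddr = 52 = 0b000110100
Split: l1_idx=0, l2_idx=3, offset=4

Answer: L1[0]=1 -> L2[1][3]=97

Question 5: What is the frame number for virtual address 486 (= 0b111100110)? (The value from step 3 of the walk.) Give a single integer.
Answer: 24

Derivation:
vaddr = 486: l1_idx=7, l2_idx=2
L1[7] = 0; L2[0][2] = 24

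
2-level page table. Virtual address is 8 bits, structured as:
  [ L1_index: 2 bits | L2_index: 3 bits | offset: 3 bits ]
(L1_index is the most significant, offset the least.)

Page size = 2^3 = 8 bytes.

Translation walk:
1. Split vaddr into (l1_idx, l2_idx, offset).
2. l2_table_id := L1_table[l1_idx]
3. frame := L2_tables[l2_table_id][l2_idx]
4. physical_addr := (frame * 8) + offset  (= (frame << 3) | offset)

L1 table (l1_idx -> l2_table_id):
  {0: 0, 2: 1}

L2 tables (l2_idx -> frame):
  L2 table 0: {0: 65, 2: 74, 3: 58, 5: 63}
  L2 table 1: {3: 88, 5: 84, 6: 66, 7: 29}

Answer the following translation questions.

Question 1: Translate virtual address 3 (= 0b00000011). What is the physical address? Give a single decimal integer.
vaddr = 3 = 0b00000011
Split: l1_idx=0, l2_idx=0, offset=3
L1[0] = 0
L2[0][0] = 65
paddr = 65 * 8 + 3 = 523

Answer: 523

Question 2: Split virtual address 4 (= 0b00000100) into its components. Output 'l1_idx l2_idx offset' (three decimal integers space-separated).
Answer: 0 0 4

Derivation:
vaddr = 4 = 0b00000100
  top 2 bits -> l1_idx = 0
  next 3 bits -> l2_idx = 0
  bottom 3 bits -> offset = 4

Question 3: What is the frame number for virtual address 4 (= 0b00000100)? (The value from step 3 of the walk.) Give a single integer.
Answer: 65

Derivation:
vaddr = 4: l1_idx=0, l2_idx=0
L1[0] = 0; L2[0][0] = 65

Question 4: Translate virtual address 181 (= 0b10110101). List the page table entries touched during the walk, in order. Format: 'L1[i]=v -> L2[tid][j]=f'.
Answer: L1[2]=1 -> L2[1][6]=66

Derivation:
vaddr = 181 = 0b10110101
Split: l1_idx=2, l2_idx=6, offset=5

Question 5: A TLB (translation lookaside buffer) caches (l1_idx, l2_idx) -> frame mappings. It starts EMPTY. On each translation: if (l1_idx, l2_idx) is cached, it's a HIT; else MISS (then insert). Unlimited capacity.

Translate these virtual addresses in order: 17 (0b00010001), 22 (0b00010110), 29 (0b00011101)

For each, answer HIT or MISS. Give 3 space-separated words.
vaddr=17: (0,2) not in TLB -> MISS, insert
vaddr=22: (0,2) in TLB -> HIT
vaddr=29: (0,3) not in TLB -> MISS, insert

Answer: MISS HIT MISS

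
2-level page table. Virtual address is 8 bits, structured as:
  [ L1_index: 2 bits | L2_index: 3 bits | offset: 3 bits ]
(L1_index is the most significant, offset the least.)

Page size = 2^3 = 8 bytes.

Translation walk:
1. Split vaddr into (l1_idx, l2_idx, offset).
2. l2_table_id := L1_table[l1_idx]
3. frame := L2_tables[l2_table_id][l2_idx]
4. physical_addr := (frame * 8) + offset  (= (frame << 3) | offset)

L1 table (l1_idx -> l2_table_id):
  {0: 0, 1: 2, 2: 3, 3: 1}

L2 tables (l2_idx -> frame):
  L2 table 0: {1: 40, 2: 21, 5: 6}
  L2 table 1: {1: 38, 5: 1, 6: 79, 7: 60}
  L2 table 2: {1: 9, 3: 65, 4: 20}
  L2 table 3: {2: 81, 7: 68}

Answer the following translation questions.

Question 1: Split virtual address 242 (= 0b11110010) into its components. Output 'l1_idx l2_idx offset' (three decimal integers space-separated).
Answer: 3 6 2

Derivation:
vaddr = 242 = 0b11110010
  top 2 bits -> l1_idx = 3
  next 3 bits -> l2_idx = 6
  bottom 3 bits -> offset = 2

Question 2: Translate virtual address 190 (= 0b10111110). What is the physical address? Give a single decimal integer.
Answer: 550

Derivation:
vaddr = 190 = 0b10111110
Split: l1_idx=2, l2_idx=7, offset=6
L1[2] = 3
L2[3][7] = 68
paddr = 68 * 8 + 6 = 550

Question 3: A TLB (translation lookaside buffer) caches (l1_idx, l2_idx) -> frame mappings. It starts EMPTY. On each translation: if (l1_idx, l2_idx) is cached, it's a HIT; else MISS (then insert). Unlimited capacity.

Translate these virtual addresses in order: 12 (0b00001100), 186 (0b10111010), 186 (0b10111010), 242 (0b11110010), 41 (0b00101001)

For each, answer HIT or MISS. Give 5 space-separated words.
vaddr=12: (0,1) not in TLB -> MISS, insert
vaddr=186: (2,7) not in TLB -> MISS, insert
vaddr=186: (2,7) in TLB -> HIT
vaddr=242: (3,6) not in TLB -> MISS, insert
vaddr=41: (0,5) not in TLB -> MISS, insert

Answer: MISS MISS HIT MISS MISS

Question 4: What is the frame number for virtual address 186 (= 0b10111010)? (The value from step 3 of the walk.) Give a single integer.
vaddr = 186: l1_idx=2, l2_idx=7
L1[2] = 3; L2[3][7] = 68

Answer: 68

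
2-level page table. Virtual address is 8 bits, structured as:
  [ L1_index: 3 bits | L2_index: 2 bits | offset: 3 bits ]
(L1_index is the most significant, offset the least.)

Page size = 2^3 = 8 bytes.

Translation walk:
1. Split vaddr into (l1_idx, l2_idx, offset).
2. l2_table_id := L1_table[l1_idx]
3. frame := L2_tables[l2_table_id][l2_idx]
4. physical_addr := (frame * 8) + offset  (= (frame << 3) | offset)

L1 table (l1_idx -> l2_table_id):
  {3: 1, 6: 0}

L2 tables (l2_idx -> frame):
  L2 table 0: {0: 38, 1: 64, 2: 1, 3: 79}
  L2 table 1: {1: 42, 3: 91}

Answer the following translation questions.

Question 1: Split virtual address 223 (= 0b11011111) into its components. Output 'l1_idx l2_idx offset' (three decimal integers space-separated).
vaddr = 223 = 0b11011111
  top 3 bits -> l1_idx = 6
  next 2 bits -> l2_idx = 3
  bottom 3 bits -> offset = 7

Answer: 6 3 7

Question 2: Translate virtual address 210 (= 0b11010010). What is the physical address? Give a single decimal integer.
vaddr = 210 = 0b11010010
Split: l1_idx=6, l2_idx=2, offset=2
L1[6] = 0
L2[0][2] = 1
paddr = 1 * 8 + 2 = 10

Answer: 10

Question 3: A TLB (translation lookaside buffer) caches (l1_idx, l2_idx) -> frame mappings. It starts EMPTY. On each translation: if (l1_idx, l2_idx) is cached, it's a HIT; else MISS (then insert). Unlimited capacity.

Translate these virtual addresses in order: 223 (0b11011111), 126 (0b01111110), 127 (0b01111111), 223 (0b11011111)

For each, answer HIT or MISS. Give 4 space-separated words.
vaddr=223: (6,3) not in TLB -> MISS, insert
vaddr=126: (3,3) not in TLB -> MISS, insert
vaddr=127: (3,3) in TLB -> HIT
vaddr=223: (6,3) in TLB -> HIT

Answer: MISS MISS HIT HIT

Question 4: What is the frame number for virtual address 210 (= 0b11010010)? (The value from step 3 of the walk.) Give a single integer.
vaddr = 210: l1_idx=6, l2_idx=2
L1[6] = 0; L2[0][2] = 1

Answer: 1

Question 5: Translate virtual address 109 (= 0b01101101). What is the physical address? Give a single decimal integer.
vaddr = 109 = 0b01101101
Split: l1_idx=3, l2_idx=1, offset=5
L1[3] = 1
L2[1][1] = 42
paddr = 42 * 8 + 5 = 341

Answer: 341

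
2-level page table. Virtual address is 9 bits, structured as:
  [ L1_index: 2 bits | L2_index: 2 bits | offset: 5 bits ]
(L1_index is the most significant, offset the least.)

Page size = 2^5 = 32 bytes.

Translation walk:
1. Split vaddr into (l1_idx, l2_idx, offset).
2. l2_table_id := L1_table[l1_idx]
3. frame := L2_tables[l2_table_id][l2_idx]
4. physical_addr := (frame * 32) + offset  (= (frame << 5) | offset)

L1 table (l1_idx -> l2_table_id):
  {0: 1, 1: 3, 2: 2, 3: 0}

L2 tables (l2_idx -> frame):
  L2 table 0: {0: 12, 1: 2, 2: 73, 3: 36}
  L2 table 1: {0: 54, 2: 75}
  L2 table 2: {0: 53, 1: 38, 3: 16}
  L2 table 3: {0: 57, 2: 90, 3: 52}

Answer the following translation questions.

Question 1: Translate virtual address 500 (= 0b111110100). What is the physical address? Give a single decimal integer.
Answer: 1172

Derivation:
vaddr = 500 = 0b111110100
Split: l1_idx=3, l2_idx=3, offset=20
L1[3] = 0
L2[0][3] = 36
paddr = 36 * 32 + 20 = 1172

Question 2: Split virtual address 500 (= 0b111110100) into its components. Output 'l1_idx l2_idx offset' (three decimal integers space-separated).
Answer: 3 3 20

Derivation:
vaddr = 500 = 0b111110100
  top 2 bits -> l1_idx = 3
  next 2 bits -> l2_idx = 3
  bottom 5 bits -> offset = 20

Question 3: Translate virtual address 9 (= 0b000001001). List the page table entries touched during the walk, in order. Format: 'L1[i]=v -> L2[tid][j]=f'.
vaddr = 9 = 0b000001001
Split: l1_idx=0, l2_idx=0, offset=9

Answer: L1[0]=1 -> L2[1][0]=54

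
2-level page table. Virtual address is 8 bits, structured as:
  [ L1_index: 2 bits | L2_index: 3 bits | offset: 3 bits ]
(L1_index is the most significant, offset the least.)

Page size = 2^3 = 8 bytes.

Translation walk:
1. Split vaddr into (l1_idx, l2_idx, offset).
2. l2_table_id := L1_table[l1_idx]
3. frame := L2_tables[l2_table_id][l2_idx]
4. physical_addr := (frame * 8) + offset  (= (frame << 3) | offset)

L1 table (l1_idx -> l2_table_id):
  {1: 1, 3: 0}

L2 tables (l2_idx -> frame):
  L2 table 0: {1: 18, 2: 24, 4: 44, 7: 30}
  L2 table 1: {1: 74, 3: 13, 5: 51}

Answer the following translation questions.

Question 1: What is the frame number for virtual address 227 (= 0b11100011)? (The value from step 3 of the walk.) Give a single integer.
vaddr = 227: l1_idx=3, l2_idx=4
L1[3] = 0; L2[0][4] = 44

Answer: 44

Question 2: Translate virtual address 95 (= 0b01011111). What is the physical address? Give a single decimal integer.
vaddr = 95 = 0b01011111
Split: l1_idx=1, l2_idx=3, offset=7
L1[1] = 1
L2[1][3] = 13
paddr = 13 * 8 + 7 = 111

Answer: 111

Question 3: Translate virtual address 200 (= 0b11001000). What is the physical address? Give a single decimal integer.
vaddr = 200 = 0b11001000
Split: l1_idx=3, l2_idx=1, offset=0
L1[3] = 0
L2[0][1] = 18
paddr = 18 * 8 + 0 = 144

Answer: 144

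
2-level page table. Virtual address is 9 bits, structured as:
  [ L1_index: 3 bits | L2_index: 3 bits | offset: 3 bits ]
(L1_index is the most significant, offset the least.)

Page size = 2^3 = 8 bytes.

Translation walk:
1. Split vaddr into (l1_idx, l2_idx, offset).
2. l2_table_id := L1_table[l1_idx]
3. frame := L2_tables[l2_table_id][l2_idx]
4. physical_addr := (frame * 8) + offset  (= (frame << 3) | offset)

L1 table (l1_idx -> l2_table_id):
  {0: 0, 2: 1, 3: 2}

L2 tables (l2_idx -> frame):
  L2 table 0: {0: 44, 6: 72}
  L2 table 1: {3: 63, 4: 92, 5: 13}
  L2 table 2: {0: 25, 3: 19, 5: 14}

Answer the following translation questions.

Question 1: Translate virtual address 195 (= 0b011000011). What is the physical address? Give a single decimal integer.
vaddr = 195 = 0b011000011
Split: l1_idx=3, l2_idx=0, offset=3
L1[3] = 2
L2[2][0] = 25
paddr = 25 * 8 + 3 = 203

Answer: 203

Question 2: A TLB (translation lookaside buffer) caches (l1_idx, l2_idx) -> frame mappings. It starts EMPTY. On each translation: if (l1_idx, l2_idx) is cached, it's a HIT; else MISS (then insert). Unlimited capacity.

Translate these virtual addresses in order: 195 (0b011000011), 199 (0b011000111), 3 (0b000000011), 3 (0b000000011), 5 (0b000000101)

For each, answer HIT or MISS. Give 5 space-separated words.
vaddr=195: (3,0) not in TLB -> MISS, insert
vaddr=199: (3,0) in TLB -> HIT
vaddr=3: (0,0) not in TLB -> MISS, insert
vaddr=3: (0,0) in TLB -> HIT
vaddr=5: (0,0) in TLB -> HIT

Answer: MISS HIT MISS HIT HIT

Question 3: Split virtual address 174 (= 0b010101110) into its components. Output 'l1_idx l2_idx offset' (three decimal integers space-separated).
vaddr = 174 = 0b010101110
  top 3 bits -> l1_idx = 2
  next 3 bits -> l2_idx = 5
  bottom 3 bits -> offset = 6

Answer: 2 5 6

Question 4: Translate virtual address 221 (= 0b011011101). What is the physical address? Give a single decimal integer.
Answer: 157

Derivation:
vaddr = 221 = 0b011011101
Split: l1_idx=3, l2_idx=3, offset=5
L1[3] = 2
L2[2][3] = 19
paddr = 19 * 8 + 5 = 157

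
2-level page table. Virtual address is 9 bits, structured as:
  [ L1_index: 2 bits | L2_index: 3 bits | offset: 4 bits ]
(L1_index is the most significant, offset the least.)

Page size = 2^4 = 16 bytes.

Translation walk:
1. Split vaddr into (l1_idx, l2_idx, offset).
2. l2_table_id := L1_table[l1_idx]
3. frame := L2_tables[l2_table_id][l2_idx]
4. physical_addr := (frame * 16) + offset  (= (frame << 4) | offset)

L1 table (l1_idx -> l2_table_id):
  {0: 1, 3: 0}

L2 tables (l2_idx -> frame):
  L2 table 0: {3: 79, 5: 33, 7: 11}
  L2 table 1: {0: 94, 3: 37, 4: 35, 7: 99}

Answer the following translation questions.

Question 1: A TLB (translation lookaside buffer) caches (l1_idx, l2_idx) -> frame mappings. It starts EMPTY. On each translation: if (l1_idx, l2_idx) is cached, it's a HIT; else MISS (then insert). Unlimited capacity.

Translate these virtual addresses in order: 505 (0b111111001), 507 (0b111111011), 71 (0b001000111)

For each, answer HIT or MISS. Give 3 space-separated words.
Answer: MISS HIT MISS

Derivation:
vaddr=505: (3,7) not in TLB -> MISS, insert
vaddr=507: (3,7) in TLB -> HIT
vaddr=71: (0,4) not in TLB -> MISS, insert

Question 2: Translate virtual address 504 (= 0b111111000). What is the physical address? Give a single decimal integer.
Answer: 184

Derivation:
vaddr = 504 = 0b111111000
Split: l1_idx=3, l2_idx=7, offset=8
L1[3] = 0
L2[0][7] = 11
paddr = 11 * 16 + 8 = 184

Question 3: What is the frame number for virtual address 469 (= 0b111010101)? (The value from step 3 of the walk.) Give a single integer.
vaddr = 469: l1_idx=3, l2_idx=5
L1[3] = 0; L2[0][5] = 33

Answer: 33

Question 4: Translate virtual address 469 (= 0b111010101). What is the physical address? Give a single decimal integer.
Answer: 533

Derivation:
vaddr = 469 = 0b111010101
Split: l1_idx=3, l2_idx=5, offset=5
L1[3] = 0
L2[0][5] = 33
paddr = 33 * 16 + 5 = 533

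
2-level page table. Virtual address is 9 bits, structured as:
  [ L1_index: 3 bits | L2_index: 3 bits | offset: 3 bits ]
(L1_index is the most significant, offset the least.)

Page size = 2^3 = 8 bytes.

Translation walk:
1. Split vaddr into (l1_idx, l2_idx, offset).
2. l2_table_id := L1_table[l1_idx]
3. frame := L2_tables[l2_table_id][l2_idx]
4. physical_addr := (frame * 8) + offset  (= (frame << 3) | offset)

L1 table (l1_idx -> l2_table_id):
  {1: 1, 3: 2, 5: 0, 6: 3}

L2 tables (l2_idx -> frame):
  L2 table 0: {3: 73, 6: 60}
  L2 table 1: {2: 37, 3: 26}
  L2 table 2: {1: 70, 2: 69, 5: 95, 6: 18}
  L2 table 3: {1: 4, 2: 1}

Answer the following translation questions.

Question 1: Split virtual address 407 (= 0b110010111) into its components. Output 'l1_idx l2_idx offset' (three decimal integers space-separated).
Answer: 6 2 7

Derivation:
vaddr = 407 = 0b110010111
  top 3 bits -> l1_idx = 6
  next 3 bits -> l2_idx = 2
  bottom 3 bits -> offset = 7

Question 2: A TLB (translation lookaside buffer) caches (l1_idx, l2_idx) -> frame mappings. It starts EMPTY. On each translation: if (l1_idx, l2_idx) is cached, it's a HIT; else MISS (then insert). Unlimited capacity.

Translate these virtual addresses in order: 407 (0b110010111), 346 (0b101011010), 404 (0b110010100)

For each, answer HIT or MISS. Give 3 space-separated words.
Answer: MISS MISS HIT

Derivation:
vaddr=407: (6,2) not in TLB -> MISS, insert
vaddr=346: (5,3) not in TLB -> MISS, insert
vaddr=404: (6,2) in TLB -> HIT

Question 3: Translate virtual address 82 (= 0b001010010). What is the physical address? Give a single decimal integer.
vaddr = 82 = 0b001010010
Split: l1_idx=1, l2_idx=2, offset=2
L1[1] = 1
L2[1][2] = 37
paddr = 37 * 8 + 2 = 298

Answer: 298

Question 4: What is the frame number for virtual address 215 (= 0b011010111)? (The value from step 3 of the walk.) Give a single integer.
Answer: 69

Derivation:
vaddr = 215: l1_idx=3, l2_idx=2
L1[3] = 2; L2[2][2] = 69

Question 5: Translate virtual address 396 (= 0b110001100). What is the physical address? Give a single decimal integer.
Answer: 36

Derivation:
vaddr = 396 = 0b110001100
Split: l1_idx=6, l2_idx=1, offset=4
L1[6] = 3
L2[3][1] = 4
paddr = 4 * 8 + 4 = 36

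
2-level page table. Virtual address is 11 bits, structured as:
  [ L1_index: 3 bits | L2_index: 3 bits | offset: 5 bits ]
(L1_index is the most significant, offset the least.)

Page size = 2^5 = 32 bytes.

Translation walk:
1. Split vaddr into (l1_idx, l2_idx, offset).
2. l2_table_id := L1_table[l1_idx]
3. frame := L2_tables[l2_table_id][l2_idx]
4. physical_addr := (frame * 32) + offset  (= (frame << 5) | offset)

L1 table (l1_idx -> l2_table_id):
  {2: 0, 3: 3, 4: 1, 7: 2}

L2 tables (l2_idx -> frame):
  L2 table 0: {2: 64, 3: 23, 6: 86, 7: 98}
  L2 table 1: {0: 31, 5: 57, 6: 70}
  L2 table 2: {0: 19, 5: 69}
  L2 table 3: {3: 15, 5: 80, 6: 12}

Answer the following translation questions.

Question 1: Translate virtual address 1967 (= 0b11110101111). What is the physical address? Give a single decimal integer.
vaddr = 1967 = 0b11110101111
Split: l1_idx=7, l2_idx=5, offset=15
L1[7] = 2
L2[2][5] = 69
paddr = 69 * 32 + 15 = 2223

Answer: 2223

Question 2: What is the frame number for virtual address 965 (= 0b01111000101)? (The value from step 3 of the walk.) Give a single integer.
vaddr = 965: l1_idx=3, l2_idx=6
L1[3] = 3; L2[3][6] = 12

Answer: 12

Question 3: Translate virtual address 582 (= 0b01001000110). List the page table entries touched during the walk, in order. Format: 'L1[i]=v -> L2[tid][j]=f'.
Answer: L1[2]=0 -> L2[0][2]=64

Derivation:
vaddr = 582 = 0b01001000110
Split: l1_idx=2, l2_idx=2, offset=6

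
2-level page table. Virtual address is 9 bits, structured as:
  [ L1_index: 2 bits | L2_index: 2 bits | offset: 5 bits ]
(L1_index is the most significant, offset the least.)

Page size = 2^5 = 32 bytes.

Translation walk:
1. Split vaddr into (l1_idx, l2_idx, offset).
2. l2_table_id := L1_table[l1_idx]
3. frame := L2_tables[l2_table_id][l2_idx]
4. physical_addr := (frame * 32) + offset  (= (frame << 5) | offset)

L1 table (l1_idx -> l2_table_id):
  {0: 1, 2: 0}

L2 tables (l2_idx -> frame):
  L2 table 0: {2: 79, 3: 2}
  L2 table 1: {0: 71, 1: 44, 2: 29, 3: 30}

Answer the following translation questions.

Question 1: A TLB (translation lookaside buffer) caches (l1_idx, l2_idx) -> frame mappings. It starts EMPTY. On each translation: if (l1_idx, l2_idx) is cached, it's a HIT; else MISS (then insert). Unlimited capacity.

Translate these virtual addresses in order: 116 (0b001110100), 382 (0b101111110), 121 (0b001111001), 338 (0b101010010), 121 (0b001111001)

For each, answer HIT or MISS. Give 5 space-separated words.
vaddr=116: (0,3) not in TLB -> MISS, insert
vaddr=382: (2,3) not in TLB -> MISS, insert
vaddr=121: (0,3) in TLB -> HIT
vaddr=338: (2,2) not in TLB -> MISS, insert
vaddr=121: (0,3) in TLB -> HIT

Answer: MISS MISS HIT MISS HIT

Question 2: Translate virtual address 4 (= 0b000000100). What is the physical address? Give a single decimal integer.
Answer: 2276

Derivation:
vaddr = 4 = 0b000000100
Split: l1_idx=0, l2_idx=0, offset=4
L1[0] = 1
L2[1][0] = 71
paddr = 71 * 32 + 4 = 2276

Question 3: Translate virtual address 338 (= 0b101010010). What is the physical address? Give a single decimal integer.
vaddr = 338 = 0b101010010
Split: l1_idx=2, l2_idx=2, offset=18
L1[2] = 0
L2[0][2] = 79
paddr = 79 * 32 + 18 = 2546

Answer: 2546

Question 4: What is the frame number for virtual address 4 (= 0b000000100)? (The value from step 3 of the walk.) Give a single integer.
Answer: 71

Derivation:
vaddr = 4: l1_idx=0, l2_idx=0
L1[0] = 1; L2[1][0] = 71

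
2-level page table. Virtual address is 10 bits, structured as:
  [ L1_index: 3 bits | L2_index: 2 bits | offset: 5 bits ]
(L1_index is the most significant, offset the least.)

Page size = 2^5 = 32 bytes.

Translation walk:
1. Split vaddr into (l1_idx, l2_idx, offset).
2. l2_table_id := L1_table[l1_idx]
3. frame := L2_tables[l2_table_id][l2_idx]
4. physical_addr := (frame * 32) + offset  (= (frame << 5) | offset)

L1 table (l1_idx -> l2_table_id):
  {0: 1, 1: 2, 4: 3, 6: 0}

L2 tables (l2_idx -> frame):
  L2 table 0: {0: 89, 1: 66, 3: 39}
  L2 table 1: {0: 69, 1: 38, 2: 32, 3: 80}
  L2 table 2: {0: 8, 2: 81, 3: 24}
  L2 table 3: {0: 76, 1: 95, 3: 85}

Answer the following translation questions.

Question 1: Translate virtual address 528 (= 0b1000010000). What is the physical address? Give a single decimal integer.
Answer: 2448

Derivation:
vaddr = 528 = 0b1000010000
Split: l1_idx=4, l2_idx=0, offset=16
L1[4] = 3
L2[3][0] = 76
paddr = 76 * 32 + 16 = 2448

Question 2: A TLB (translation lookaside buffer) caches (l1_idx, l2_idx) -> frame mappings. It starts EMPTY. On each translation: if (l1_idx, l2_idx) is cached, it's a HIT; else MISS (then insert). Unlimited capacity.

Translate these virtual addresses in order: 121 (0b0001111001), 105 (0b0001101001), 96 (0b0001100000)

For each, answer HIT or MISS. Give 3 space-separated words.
vaddr=121: (0,3) not in TLB -> MISS, insert
vaddr=105: (0,3) in TLB -> HIT
vaddr=96: (0,3) in TLB -> HIT

Answer: MISS HIT HIT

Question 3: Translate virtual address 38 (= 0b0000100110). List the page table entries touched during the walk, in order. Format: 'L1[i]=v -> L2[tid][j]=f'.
vaddr = 38 = 0b0000100110
Split: l1_idx=0, l2_idx=1, offset=6

Answer: L1[0]=1 -> L2[1][1]=38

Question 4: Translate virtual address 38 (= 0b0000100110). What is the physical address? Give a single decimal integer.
Answer: 1222

Derivation:
vaddr = 38 = 0b0000100110
Split: l1_idx=0, l2_idx=1, offset=6
L1[0] = 1
L2[1][1] = 38
paddr = 38 * 32 + 6 = 1222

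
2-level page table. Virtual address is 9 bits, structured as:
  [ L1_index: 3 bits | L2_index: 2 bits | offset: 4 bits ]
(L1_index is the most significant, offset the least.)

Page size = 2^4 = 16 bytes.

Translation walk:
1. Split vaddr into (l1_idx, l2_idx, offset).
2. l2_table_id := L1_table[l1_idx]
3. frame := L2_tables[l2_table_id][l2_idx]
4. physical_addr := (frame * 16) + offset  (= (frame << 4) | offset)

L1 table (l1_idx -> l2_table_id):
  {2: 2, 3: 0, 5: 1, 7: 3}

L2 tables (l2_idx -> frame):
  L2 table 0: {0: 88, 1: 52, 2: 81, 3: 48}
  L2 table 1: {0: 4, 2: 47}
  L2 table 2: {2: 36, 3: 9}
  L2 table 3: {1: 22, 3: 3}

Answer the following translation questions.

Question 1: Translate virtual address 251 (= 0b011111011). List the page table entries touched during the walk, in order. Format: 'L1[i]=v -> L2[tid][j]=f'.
Answer: L1[3]=0 -> L2[0][3]=48

Derivation:
vaddr = 251 = 0b011111011
Split: l1_idx=3, l2_idx=3, offset=11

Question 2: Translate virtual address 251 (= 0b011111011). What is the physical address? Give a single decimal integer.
Answer: 779

Derivation:
vaddr = 251 = 0b011111011
Split: l1_idx=3, l2_idx=3, offset=11
L1[3] = 0
L2[0][3] = 48
paddr = 48 * 16 + 11 = 779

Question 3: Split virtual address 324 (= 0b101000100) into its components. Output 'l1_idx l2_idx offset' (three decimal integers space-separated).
Answer: 5 0 4

Derivation:
vaddr = 324 = 0b101000100
  top 3 bits -> l1_idx = 5
  next 2 bits -> l2_idx = 0
  bottom 4 bits -> offset = 4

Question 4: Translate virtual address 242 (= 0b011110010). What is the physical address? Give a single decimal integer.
Answer: 770

Derivation:
vaddr = 242 = 0b011110010
Split: l1_idx=3, l2_idx=3, offset=2
L1[3] = 0
L2[0][3] = 48
paddr = 48 * 16 + 2 = 770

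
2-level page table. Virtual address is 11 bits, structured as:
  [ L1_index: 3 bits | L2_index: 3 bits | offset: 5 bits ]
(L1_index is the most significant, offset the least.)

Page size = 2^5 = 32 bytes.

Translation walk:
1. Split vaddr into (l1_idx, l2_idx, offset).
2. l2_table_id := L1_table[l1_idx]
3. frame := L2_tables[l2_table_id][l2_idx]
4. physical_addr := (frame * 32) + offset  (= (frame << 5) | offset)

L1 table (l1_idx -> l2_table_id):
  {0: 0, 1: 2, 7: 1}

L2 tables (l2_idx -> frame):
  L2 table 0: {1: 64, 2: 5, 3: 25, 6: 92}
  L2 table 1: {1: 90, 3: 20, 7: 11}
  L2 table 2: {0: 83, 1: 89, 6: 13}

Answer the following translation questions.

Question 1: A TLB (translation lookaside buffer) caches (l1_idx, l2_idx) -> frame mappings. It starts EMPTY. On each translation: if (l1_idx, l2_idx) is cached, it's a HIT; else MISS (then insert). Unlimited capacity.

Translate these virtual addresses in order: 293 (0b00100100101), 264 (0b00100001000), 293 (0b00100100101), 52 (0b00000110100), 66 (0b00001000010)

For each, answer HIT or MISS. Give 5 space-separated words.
Answer: MISS MISS HIT MISS MISS

Derivation:
vaddr=293: (1,1) not in TLB -> MISS, insert
vaddr=264: (1,0) not in TLB -> MISS, insert
vaddr=293: (1,1) in TLB -> HIT
vaddr=52: (0,1) not in TLB -> MISS, insert
vaddr=66: (0,2) not in TLB -> MISS, insert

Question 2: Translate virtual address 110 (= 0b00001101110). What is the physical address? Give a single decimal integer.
Answer: 814

Derivation:
vaddr = 110 = 0b00001101110
Split: l1_idx=0, l2_idx=3, offset=14
L1[0] = 0
L2[0][3] = 25
paddr = 25 * 32 + 14 = 814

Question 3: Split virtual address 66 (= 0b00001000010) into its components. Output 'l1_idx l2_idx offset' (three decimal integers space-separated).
Answer: 0 2 2

Derivation:
vaddr = 66 = 0b00001000010
  top 3 bits -> l1_idx = 0
  next 3 bits -> l2_idx = 2
  bottom 5 bits -> offset = 2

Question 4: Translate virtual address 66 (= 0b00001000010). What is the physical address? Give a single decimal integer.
Answer: 162

Derivation:
vaddr = 66 = 0b00001000010
Split: l1_idx=0, l2_idx=2, offset=2
L1[0] = 0
L2[0][2] = 5
paddr = 5 * 32 + 2 = 162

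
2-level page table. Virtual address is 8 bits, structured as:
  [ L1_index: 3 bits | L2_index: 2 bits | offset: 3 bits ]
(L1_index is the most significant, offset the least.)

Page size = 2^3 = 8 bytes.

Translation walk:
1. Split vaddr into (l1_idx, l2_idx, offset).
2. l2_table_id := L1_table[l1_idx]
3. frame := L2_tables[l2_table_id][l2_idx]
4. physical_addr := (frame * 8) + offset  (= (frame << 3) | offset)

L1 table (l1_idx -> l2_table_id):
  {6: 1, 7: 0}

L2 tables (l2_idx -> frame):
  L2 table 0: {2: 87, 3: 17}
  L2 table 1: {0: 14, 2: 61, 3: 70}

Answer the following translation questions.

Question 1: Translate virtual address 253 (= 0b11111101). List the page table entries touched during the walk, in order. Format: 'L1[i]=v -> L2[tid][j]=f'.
Answer: L1[7]=0 -> L2[0][3]=17

Derivation:
vaddr = 253 = 0b11111101
Split: l1_idx=7, l2_idx=3, offset=5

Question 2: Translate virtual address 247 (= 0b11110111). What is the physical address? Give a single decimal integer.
Answer: 703

Derivation:
vaddr = 247 = 0b11110111
Split: l1_idx=7, l2_idx=2, offset=7
L1[7] = 0
L2[0][2] = 87
paddr = 87 * 8 + 7 = 703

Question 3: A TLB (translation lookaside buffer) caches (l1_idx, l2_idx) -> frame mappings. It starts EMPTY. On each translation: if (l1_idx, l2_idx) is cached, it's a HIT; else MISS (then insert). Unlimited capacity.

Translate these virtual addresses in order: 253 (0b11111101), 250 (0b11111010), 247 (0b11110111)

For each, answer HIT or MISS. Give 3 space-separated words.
vaddr=253: (7,3) not in TLB -> MISS, insert
vaddr=250: (7,3) in TLB -> HIT
vaddr=247: (7,2) not in TLB -> MISS, insert

Answer: MISS HIT MISS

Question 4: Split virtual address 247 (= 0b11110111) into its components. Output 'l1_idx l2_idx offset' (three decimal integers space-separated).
Answer: 7 2 7

Derivation:
vaddr = 247 = 0b11110111
  top 3 bits -> l1_idx = 7
  next 2 bits -> l2_idx = 2
  bottom 3 bits -> offset = 7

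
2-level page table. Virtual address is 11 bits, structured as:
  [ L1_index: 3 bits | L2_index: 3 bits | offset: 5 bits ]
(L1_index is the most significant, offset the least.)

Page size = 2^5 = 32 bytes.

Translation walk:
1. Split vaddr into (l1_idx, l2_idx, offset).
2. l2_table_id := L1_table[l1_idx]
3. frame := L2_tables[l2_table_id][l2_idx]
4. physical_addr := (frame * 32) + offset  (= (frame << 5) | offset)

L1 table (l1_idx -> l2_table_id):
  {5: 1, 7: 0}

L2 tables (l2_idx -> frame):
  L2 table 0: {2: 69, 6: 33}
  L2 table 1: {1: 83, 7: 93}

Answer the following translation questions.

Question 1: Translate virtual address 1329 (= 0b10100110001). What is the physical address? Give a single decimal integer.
Answer: 2673

Derivation:
vaddr = 1329 = 0b10100110001
Split: l1_idx=5, l2_idx=1, offset=17
L1[5] = 1
L2[1][1] = 83
paddr = 83 * 32 + 17 = 2673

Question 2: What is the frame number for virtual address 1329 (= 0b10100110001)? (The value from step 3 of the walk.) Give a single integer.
Answer: 83

Derivation:
vaddr = 1329: l1_idx=5, l2_idx=1
L1[5] = 1; L2[1][1] = 83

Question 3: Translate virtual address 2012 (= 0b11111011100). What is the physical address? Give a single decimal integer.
Answer: 1084

Derivation:
vaddr = 2012 = 0b11111011100
Split: l1_idx=7, l2_idx=6, offset=28
L1[7] = 0
L2[0][6] = 33
paddr = 33 * 32 + 28 = 1084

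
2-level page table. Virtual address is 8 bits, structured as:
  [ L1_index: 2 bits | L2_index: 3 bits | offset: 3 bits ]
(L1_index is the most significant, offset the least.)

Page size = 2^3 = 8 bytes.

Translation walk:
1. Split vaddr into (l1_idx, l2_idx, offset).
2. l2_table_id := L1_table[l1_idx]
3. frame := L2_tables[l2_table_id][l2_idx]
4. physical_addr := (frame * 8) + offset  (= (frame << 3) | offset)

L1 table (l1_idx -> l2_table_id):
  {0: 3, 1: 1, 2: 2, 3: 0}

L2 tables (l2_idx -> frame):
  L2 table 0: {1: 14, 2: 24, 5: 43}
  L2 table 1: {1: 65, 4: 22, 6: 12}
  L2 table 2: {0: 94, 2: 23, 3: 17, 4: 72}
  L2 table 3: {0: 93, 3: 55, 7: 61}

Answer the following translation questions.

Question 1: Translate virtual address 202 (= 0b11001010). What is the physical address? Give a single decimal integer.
vaddr = 202 = 0b11001010
Split: l1_idx=3, l2_idx=1, offset=2
L1[3] = 0
L2[0][1] = 14
paddr = 14 * 8 + 2 = 114

Answer: 114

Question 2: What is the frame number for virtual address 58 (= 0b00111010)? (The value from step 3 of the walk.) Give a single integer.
vaddr = 58: l1_idx=0, l2_idx=7
L1[0] = 3; L2[3][7] = 61

Answer: 61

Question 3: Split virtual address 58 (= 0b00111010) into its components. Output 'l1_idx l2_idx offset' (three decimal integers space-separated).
Answer: 0 7 2

Derivation:
vaddr = 58 = 0b00111010
  top 2 bits -> l1_idx = 0
  next 3 bits -> l2_idx = 7
  bottom 3 bits -> offset = 2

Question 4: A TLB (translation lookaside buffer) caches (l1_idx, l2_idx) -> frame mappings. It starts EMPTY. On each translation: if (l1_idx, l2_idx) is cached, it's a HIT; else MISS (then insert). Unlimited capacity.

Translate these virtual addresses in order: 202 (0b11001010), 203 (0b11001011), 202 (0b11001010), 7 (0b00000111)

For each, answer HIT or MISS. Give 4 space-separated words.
Answer: MISS HIT HIT MISS

Derivation:
vaddr=202: (3,1) not in TLB -> MISS, insert
vaddr=203: (3,1) in TLB -> HIT
vaddr=202: (3,1) in TLB -> HIT
vaddr=7: (0,0) not in TLB -> MISS, insert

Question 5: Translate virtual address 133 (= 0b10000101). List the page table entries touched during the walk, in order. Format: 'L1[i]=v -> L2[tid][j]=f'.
vaddr = 133 = 0b10000101
Split: l1_idx=2, l2_idx=0, offset=5

Answer: L1[2]=2 -> L2[2][0]=94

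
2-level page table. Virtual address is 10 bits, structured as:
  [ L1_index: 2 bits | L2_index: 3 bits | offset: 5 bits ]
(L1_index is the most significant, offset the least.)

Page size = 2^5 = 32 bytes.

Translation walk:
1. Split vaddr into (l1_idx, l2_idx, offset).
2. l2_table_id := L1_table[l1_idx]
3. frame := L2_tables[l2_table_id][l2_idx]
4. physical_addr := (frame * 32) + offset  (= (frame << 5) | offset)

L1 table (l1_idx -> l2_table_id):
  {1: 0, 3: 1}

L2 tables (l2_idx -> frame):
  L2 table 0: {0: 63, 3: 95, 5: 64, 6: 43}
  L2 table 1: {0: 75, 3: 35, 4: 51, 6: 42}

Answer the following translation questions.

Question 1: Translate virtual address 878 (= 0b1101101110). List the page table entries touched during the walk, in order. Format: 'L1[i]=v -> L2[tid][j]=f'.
Answer: L1[3]=1 -> L2[1][3]=35

Derivation:
vaddr = 878 = 0b1101101110
Split: l1_idx=3, l2_idx=3, offset=14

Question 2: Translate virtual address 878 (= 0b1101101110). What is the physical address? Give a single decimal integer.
Answer: 1134

Derivation:
vaddr = 878 = 0b1101101110
Split: l1_idx=3, l2_idx=3, offset=14
L1[3] = 1
L2[1][3] = 35
paddr = 35 * 32 + 14 = 1134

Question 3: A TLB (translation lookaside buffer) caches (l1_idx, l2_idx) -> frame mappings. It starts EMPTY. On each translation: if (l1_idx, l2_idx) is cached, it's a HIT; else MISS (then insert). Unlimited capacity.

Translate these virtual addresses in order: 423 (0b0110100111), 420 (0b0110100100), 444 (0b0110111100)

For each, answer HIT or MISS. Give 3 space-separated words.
Answer: MISS HIT HIT

Derivation:
vaddr=423: (1,5) not in TLB -> MISS, insert
vaddr=420: (1,5) in TLB -> HIT
vaddr=444: (1,5) in TLB -> HIT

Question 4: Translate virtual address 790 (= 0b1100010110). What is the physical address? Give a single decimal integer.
Answer: 2422

Derivation:
vaddr = 790 = 0b1100010110
Split: l1_idx=3, l2_idx=0, offset=22
L1[3] = 1
L2[1][0] = 75
paddr = 75 * 32 + 22 = 2422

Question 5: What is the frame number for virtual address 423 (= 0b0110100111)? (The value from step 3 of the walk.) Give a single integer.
vaddr = 423: l1_idx=1, l2_idx=5
L1[1] = 0; L2[0][5] = 64

Answer: 64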